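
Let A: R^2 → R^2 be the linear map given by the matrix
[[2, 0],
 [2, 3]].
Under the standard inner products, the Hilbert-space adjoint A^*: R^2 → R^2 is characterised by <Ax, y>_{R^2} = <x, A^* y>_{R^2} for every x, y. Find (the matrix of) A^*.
A^* = A^T =
[[2, 2],
 [0, 3]]

For real matrices with standard dot products, the defining identity <Ax, y> = <x, A^* y> gives (Ax)^T y = x^T (A^*) y, i.e. x^T A^T y = x^T (A^*) y. Since this holds for all x, y, we must have A^* = A^T. Therefore
A^* =
[[2, 2],
 [0, 3]].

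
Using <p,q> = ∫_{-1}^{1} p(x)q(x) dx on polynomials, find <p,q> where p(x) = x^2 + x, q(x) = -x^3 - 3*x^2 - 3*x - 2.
<p,q> = -74/15

Expand the product: p(x)·q(x) = -x^5 - 4*x^4 - 6*x^3 - 5*x^2 - 2*x.
∫_{-1}^{1} of each monomial x^k gives [2/(k+1) if k even, 0 if k odd]. Integrating term-by-term (or equivalently evaluating the antiderivative F(x) = -x^6/6 - 4*x^5/5 - 3*x^4/2 - 5*x^3/3 - x^2 at the endpoints):
  F(1) − F(−1) = -77/15 − (-1/5) = -74/15.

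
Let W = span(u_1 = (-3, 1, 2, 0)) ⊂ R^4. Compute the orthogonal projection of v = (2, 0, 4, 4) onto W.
proj_W(v) = (-3/7, 1/7, 2/7, 0)

Set up U = [u_1 | ... | u_1] ∈ R^(4×1). The projector onto W = col(U) is P = U (U^T U)^(-1) U^T.
Compute U^T U =
  [14],
and U^T v = (2).
Solve U^T U · c = U^T v for the coefficients: c = (1/7). The projection is proj_W(v) = U c.
Check: (v - proj_W(v)) · u_1 = 0  (should be 0).
Result: proj_W(v) = (-3/7, 1/7, 2/7, 0).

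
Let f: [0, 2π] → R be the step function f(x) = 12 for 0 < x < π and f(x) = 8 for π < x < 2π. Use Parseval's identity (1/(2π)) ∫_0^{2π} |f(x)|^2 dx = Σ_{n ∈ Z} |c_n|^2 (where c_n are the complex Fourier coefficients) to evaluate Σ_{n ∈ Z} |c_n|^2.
Σ |c_n|^2 = 104

Parseval equates the L^2 energy of f (normalised by 1/(2π)) with the ℓ^2 sum of its Fourier coefficients: (1/(2π)) ∫_0^{2π} |f|^2 = Σ |c_n|^2.
Compute the left side: (1/(2π)) [∫_0^π 12^2 dx + ∫_π^{2π} 8^2 dx] = (1/(2π)) · (144π + 64π) = (144 + 64)/2 = 104.
So Σ_{n ∈ Z} |c_n|^2 = 104.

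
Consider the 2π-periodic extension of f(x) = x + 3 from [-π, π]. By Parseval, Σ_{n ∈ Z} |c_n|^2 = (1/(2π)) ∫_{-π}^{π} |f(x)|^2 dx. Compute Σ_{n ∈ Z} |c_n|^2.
Σ |c_n|^2 = π^2/3 + 9

Expand and integrate term by term over [-π, π]:
  ∫ (x)^2 dx = 1·(2π^3/3); ∫ 2·1·(3)·x dx = 0 (odd integrand); ∫ 3^2 dx = 9·2π.
So (1/(2π)) ∫_{-π}^{π} (x + 3)^2 dx = 1π^2/3 + 9 = π^2/3 + 9.
Parseval ⇒ Σ |c_n|^2 = π^2/3 + 9.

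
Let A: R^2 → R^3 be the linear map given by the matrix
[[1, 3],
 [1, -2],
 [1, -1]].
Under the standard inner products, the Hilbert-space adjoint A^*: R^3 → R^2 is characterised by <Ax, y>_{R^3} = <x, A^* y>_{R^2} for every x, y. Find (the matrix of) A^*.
A^* = A^T =
[[1, 1, 1],
 [3, -2, -1]]

For real matrices with standard dot products, the defining identity <Ax, y> = <x, A^* y> gives (Ax)^T y = x^T (A^*) y, i.e. x^T A^T y = x^T (A^*) y. Since this holds for all x, y, we must have A^* = A^T. Therefore
A^* =
[[1, 1, 1],
 [3, -2, -1]].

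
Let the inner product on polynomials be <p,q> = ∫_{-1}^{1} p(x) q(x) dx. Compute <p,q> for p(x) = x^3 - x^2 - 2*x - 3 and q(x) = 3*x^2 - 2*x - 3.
<p,q> = 44/3

Expand the product: p(x)·q(x) = 3*x^5 - 5*x^4 - 7*x^3 - 2*x^2 + 12*x + 9.
∫_{-1}^{1} of each monomial x^k gives [2/(k+1) if k even, 0 if k odd]. Integrating term-by-term (or equivalently evaluating the antiderivative F(x) = x^6/2 - x^5 - 7*x^4/4 - 2*x^3/3 + 6*x^2 + 9*x at the endpoints):
  F(1) − F(−1) = 145/12 − (-31/12) = 44/3.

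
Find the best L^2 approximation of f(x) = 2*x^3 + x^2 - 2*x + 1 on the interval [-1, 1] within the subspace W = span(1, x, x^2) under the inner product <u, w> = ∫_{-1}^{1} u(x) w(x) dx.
g(x) = x^2 - 4*x/5 + 1

The best approximation g ∈ W is the orthogonal projection of f onto W. Writing g = a_0 + a_1 x + a_2 x^2, the coefficients solve the normal equations G · a = b where
  G_{ij} = <φ_i, φ_j> and b_i = <f, φ_i>, with φ_0 = 1, φ_1 = x, φ_2 = x^2.
G =
  [2, 0, 2/3]
  [0, 2/3, 0]
  [2/3, 0, 2/5],
b = (8/3, -8/15, 16/15).
Solving gives a_0 = 1, a_1 = -4/5, a_2 = 1, so
  g(x) = x^2 - 4*x/5 + 1.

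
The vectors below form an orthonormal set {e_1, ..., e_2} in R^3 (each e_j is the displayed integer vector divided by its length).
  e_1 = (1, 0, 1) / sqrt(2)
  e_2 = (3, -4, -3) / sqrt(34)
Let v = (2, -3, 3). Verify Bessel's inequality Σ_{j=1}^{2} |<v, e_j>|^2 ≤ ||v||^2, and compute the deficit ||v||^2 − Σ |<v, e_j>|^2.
Σ |<v, e_j>|^2 = 253/17; ||v||^2 = 22; deficit = 121/17

Write each e_j = u_j / sqrt(<u_j, u_j>) where u_j is the displayed integer vector. Then <v, e_j> = <v, u_j> / sqrt(<u_j, u_j>), so |<v, e_j>|^2 = <v, u_j>^2 / <u_j, u_j>.
Coefficients: <v, e_1> = 5/sqrt(2), <v, e_2> = 9/sqrt(34).
Square and sum: Σ |<v, e_j>|^2 = 253/17.
Compute ||v||^2 = v·v = 22.
Deficit = 22 − 253/17 = 121/17 ≥ 0, confirming Bessel's inequality. (The deficit equals ||v − Σ <v,e_j> e_j||^2, the squared distance from v to span{e_j}.)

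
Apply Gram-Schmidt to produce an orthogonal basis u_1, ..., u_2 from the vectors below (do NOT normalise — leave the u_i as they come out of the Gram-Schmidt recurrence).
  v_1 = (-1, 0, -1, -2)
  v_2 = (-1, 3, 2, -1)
Orthogonal basis:
  u_1 = (-1, 0, -1, -2)
  u_2 = (-5/6, 3, 13/6, -2/3)

Apply the Gram-Schmidt recurrence
  u_1 = v_1
  u_i = v_i − Σ_{j<i} ((v_i · u_j) / (u_j · u_j)) · u_j.

Step by step this gives:
  u_1 = (-1, 0, -1, -2)
  u_2 = (-5/6, 3, 13/6, -2/3)

Orthogonality check:
  u_2 · u_1 = 0 (should be 0)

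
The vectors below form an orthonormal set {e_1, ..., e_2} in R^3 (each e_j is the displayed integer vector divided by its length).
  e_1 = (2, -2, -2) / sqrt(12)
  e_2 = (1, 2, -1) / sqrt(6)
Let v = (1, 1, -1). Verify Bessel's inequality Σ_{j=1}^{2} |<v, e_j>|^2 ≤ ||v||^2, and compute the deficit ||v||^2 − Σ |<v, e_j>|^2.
Σ |<v, e_j>|^2 = 3; ||v||^2 = 3; deficit = 0

Write each e_j = u_j / sqrt(<u_j, u_j>) where u_j is the displayed integer vector. Then <v, e_j> = <v, u_j> / sqrt(<u_j, u_j>), so |<v, e_j>|^2 = <v, u_j>^2 / <u_j, u_j>.
Coefficients: <v, e_1> = 2/sqrt(12), <v, e_2> = 4/sqrt(6).
Square and sum: Σ |<v, e_j>|^2 = 3.
Compute ||v||^2 = v·v = 3.
Deficit = 3 − 3 = 0 ≥ 0, confirming Bessel's inequality. (The deficit equals ||v − Σ <v,e_j> e_j||^2, the squared distance from v to span{e_j}.)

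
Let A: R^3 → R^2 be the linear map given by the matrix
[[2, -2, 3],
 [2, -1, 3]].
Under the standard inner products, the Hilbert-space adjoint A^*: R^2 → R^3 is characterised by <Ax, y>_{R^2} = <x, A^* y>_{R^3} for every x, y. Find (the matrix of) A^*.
A^* = A^T =
[[2, 2],
 [-2, -1],
 [3, 3]]

For real matrices with standard dot products, the defining identity <Ax, y> = <x, A^* y> gives (Ax)^T y = x^T (A^*) y, i.e. x^T A^T y = x^T (A^*) y. Since this holds for all x, y, we must have A^* = A^T. Therefore
A^* =
[[2, 2],
 [-2, -1],
 [3, 3]].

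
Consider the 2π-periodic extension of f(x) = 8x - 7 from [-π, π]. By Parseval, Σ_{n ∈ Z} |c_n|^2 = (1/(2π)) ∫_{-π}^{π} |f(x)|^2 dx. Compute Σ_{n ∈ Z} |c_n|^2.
Σ |c_n|^2 = 64π^2/3 + 49

Expand and integrate term by term over [-π, π]:
  ∫ (8x)^2 dx = 64·(2π^3/3); ∫ 2·8·(-7)·x dx = 0 (odd integrand); ∫ (-7)^2 dx = 49·2π.
So (1/(2π)) ∫_{-π}^{π} (8x - 7)^2 dx = 64π^2/3 + 49 = 64π^2/3 + 49.
Parseval ⇒ Σ |c_n|^2 = 64π^2/3 + 49.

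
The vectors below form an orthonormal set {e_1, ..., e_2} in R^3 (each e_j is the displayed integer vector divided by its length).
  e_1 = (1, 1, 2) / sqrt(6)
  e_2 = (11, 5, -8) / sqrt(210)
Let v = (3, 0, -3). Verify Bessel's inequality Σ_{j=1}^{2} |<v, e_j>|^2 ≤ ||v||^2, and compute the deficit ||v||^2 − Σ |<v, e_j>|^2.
Σ |<v, e_j>|^2 = 594/35; ||v||^2 = 18; deficit = 36/35

Write each e_j = u_j / sqrt(<u_j, u_j>) where u_j is the displayed integer vector. Then <v, e_j> = <v, u_j> / sqrt(<u_j, u_j>), so |<v, e_j>|^2 = <v, u_j>^2 / <u_j, u_j>.
Coefficients: <v, e_1> = -3/sqrt(6), <v, e_2> = 57/sqrt(210).
Square and sum: Σ |<v, e_j>|^2 = 594/35.
Compute ||v||^2 = v·v = 18.
Deficit = 18 − 594/35 = 36/35 ≥ 0, confirming Bessel's inequality. (The deficit equals ||v − Σ <v,e_j> e_j||^2, the squared distance from v to span{e_j}.)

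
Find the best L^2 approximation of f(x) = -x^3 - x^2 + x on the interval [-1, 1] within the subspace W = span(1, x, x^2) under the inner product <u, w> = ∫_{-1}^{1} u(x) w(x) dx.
g(x) = -x^2 + 2*x/5

The best approximation g ∈ W is the orthogonal projection of f onto W. Writing g = a_0 + a_1 x + a_2 x^2, the coefficients solve the normal equations G · a = b where
  G_{ij} = <φ_i, φ_j> and b_i = <f, φ_i>, with φ_0 = 1, φ_1 = x, φ_2 = x^2.
G =
  [2, 0, 2/3]
  [0, 2/3, 0]
  [2/3, 0, 2/5],
b = (-2/3, 4/15, -2/5).
Solving gives a_0 = 0, a_1 = 2/5, a_2 = -1, so
  g(x) = -x^2 + 2*x/5.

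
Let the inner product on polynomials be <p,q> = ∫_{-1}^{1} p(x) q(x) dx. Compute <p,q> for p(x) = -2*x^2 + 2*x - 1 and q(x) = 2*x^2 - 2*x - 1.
<p,q> = -34/15

Expand the product: p(x)·q(x) = -4*x^4 + 8*x^3 - 4*x^2 + 1.
∫_{-1}^{1} of each monomial x^k gives [2/(k+1) if k even, 0 if k odd]. Integrating term-by-term (or equivalently evaluating the antiderivative F(x) = -4*x^5/5 + 2*x^4 - 4*x^3/3 + x at the endpoints):
  F(1) − F(−1) = 13/15 − (47/15) = -34/15.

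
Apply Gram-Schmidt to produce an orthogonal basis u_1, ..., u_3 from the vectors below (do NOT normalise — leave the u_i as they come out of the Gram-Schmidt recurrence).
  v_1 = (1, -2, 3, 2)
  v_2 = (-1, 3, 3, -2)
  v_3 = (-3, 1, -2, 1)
Orthogonal basis:
  u_1 = (1, -2, 3, 2)
  u_2 = (-8/9, 25/9, 10/3, -16/9)
  u_3 = (-1073/410, 15/41, -5/82, 362/205)

Apply the Gram-Schmidt recurrence
  u_1 = v_1
  u_i = v_i − Σ_{j<i} ((v_i · u_j) / (u_j · u_j)) · u_j.

Step by step this gives:
  u_1 = (1, -2, 3, 2)
  u_2 = (-8/9, 25/9, 10/3, -16/9)
  u_3 = (-1073/410, 15/41, -5/82, 362/205)

Orthogonality check:
  u_2 · u_1 = 0 (should be 0)
  u_3 · u_1 = 0 (should be 0)
  u_3 · u_2 = 0 (should be 0)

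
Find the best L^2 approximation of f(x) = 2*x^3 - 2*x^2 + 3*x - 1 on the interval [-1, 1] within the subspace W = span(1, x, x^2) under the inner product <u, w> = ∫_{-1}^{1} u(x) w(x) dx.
g(x) = -2*x^2 + 21*x/5 - 1

The best approximation g ∈ W is the orthogonal projection of f onto W. Writing g = a_0 + a_1 x + a_2 x^2, the coefficients solve the normal equations G · a = b where
  G_{ij} = <φ_i, φ_j> and b_i = <f, φ_i>, with φ_0 = 1, φ_1 = x, φ_2 = x^2.
G =
  [2, 0, 2/3]
  [0, 2/3, 0]
  [2/3, 0, 2/5],
b = (-10/3, 14/5, -22/15).
Solving gives a_0 = -1, a_1 = 21/5, a_2 = -2, so
  g(x) = -2*x^2 + 21*x/5 - 1.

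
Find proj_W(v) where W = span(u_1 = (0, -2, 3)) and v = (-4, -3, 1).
proj_W(v) = (0, -18/13, 27/13)

Set up U = [u_1 | ... | u_1] ∈ R^(3×1). The projector onto W = col(U) is P = U (U^T U)^(-1) U^T.
Compute U^T U =
  [13],
and U^T v = (9).
Solve U^T U · c = U^T v for the coefficients: c = (9/13). The projection is proj_W(v) = U c.
Check: (v - proj_W(v)) · u_1 = 0  (should be 0).
Result: proj_W(v) = (0, -18/13, 27/13).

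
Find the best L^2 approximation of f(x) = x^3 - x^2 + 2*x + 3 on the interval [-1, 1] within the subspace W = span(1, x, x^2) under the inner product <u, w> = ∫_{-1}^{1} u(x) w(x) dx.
g(x) = -x^2 + 13*x/5 + 3

The best approximation g ∈ W is the orthogonal projection of f onto W. Writing g = a_0 + a_1 x + a_2 x^2, the coefficients solve the normal equations G · a = b where
  G_{ij} = <φ_i, φ_j> and b_i = <f, φ_i>, with φ_0 = 1, φ_1 = x, φ_2 = x^2.
G =
  [2, 0, 2/3]
  [0, 2/3, 0]
  [2/3, 0, 2/5],
b = (16/3, 26/15, 8/5).
Solving gives a_0 = 3, a_1 = 13/5, a_2 = -1, so
  g(x) = -x^2 + 13*x/5 + 3.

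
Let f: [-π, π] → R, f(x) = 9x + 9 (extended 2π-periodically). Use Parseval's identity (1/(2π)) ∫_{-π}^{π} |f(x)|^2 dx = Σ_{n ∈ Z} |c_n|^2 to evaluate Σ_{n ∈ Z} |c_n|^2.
Σ |c_n|^2 = 27π^2 + 81

Expand and integrate term by term over [-π, π]:
  ∫ (9x)^2 dx = 81·(2π^3/3); ∫ 2·9·(9)·x dx = 0 (odd integrand); ∫ 9^2 dx = 81·2π.
So (1/(2π)) ∫_{-π}^{π} (9x + 9)^2 dx = 81π^2/3 + 81 = 27π^2 + 81.
Parseval ⇒ Σ |c_n|^2 = 27π^2 + 81.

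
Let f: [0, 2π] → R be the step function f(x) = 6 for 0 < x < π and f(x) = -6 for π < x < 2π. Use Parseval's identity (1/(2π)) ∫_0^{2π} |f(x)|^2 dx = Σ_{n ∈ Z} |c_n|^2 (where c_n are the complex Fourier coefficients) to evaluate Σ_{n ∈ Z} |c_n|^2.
Σ |c_n|^2 = 36

Parseval equates the L^2 energy of f (normalised by 1/(2π)) with the ℓ^2 sum of its Fourier coefficients: (1/(2π)) ∫_0^{2π} |f|^2 = Σ |c_n|^2.
Compute the left side: (1/(2π)) [∫_0^π 6^2 dx + ∫_π^{2π} (-6)^2 dx] = (1/(2π)) · (36π + 36π) = (36 + 36)/2 = 36.
So Σ_{n ∈ Z} |c_n|^2 = 36.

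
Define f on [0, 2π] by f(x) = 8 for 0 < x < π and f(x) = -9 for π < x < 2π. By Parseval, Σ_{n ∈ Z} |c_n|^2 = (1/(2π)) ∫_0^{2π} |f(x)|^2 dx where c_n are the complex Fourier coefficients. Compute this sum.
Σ |c_n|^2 = 145/2

Parseval equates the L^2 energy of f (normalised by 1/(2π)) with the ℓ^2 sum of its Fourier coefficients: (1/(2π)) ∫_0^{2π} |f|^2 = Σ |c_n|^2.
Compute the left side: (1/(2π)) [∫_0^π 8^2 dx + ∫_π^{2π} (-9)^2 dx] = (1/(2π)) · (64π + 81π) = (64 + 81)/2 = 145/2.
So Σ_{n ∈ Z} |c_n|^2 = 145/2.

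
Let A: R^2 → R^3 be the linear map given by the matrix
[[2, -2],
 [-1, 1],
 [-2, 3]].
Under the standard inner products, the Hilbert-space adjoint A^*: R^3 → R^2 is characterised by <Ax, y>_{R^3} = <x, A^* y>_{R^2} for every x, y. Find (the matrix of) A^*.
A^* = A^T =
[[2, -1, -2],
 [-2, 1, 3]]

For real matrices with standard dot products, the defining identity <Ax, y> = <x, A^* y> gives (Ax)^T y = x^T (A^*) y, i.e. x^T A^T y = x^T (A^*) y. Since this holds for all x, y, we must have A^* = A^T. Therefore
A^* =
[[2, -1, -2],
 [-2, 1, 3]].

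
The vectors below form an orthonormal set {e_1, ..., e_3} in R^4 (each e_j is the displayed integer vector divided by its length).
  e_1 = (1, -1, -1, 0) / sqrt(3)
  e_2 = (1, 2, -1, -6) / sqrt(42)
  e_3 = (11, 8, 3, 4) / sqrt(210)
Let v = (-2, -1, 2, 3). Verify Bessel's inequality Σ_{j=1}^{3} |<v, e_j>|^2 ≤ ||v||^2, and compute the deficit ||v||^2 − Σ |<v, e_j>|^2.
Σ |<v, e_j>|^2 = 87/5; ||v||^2 = 18; deficit = 3/5

Write each e_j = u_j / sqrt(<u_j, u_j>) where u_j is the displayed integer vector. Then <v, e_j> = <v, u_j> / sqrt(<u_j, u_j>), so |<v, e_j>|^2 = <v, u_j>^2 / <u_j, u_j>.
Coefficients: <v, e_1> = -3/sqrt(3), <v, e_2> = -24/sqrt(42), <v, e_3> = -12/sqrt(210).
Square and sum: Σ |<v, e_j>|^2 = 87/5.
Compute ||v||^2 = v·v = 18.
Deficit = 18 − 87/5 = 3/5 ≥ 0, confirming Bessel's inequality. (The deficit equals ||v − Σ <v,e_j> e_j||^2, the squared distance from v to span{e_j}.)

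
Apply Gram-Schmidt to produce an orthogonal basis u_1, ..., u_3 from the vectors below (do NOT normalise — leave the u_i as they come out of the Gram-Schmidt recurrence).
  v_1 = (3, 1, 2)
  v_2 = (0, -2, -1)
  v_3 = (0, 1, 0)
Orthogonal basis:
  u_1 = (3, 1, 2)
  u_2 = (6/7, -12/7, -3/7)
  u_3 = (1/6, 1/6, -1/3)

Apply the Gram-Schmidt recurrence
  u_1 = v_1
  u_i = v_i − Σ_{j<i} ((v_i · u_j) / (u_j · u_j)) · u_j.

Step by step this gives:
  u_1 = (3, 1, 2)
  u_2 = (6/7, -12/7, -3/7)
  u_3 = (1/6, 1/6, -1/3)

Orthogonality check:
  u_2 · u_1 = 0 (should be 0)
  u_3 · u_1 = 0 (should be 0)
  u_3 · u_2 = 0 (should be 0)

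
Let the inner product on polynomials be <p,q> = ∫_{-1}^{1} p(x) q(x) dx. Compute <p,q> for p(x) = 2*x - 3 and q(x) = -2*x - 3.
<p,q> = 46/3

Expand the product: p(x)·q(x) = 9 - 4*x^2.
∫_{-1}^{1} of each monomial x^k gives [2/(k+1) if k even, 0 if k odd]. Integrating term-by-term (or equivalently evaluating the antiderivative F(x) = -4*x^3/3 + 9*x at the endpoints):
  F(1) − F(−1) = 23/3 − (-23/3) = 46/3.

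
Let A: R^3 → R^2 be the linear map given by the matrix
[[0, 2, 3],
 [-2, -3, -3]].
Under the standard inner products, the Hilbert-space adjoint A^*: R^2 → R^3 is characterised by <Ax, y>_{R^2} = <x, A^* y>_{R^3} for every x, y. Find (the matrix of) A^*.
A^* = A^T =
[[0, -2],
 [2, -3],
 [3, -3]]

For real matrices with standard dot products, the defining identity <Ax, y> = <x, A^* y> gives (Ax)^T y = x^T (A^*) y, i.e. x^T A^T y = x^T (A^*) y. Since this holds for all x, y, we must have A^* = A^T. Therefore
A^* =
[[0, -2],
 [2, -3],
 [3, -3]].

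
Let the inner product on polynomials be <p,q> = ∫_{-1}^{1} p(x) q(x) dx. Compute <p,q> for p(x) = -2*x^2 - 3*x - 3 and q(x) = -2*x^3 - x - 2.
<p,q> = 286/15

Expand the product: p(x)·q(x) = 4*x^5 + 6*x^4 + 8*x^3 + 7*x^2 + 9*x + 6.
∫_{-1}^{1} of each monomial x^k gives [2/(k+1) if k even, 0 if k odd]. Integrating term-by-term (or equivalently evaluating the antiderivative F(x) = 2*x^6/3 + 6*x^5/5 + 2*x^4 + 7*x^3/3 + 9*x^2/2 + 6*x at the endpoints):
  F(1) − F(−1) = 167/10 − (-71/30) = 286/15.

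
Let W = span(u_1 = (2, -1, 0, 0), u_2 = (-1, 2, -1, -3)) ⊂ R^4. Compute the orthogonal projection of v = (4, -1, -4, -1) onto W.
proj_W(v) = (237/59, -57/59, -41/59, -123/59)

Set up U = [u_1 | ... | u_2] ∈ R^(4×2). The projector onto W = col(U) is P = U (U^T U)^(-1) U^T.
Compute U^T U =
  [5, -4]
  [-4, 15],
and U^T v = (9, 1).
Solve U^T U · c = U^T v for the coefficients: c = (139/59, 41/59). The projection is proj_W(v) = U c.
Check: (v - proj_W(v)) · u_1 = 0  (should be 0).
Check: (v - proj_W(v)) · u_2 = 0  (should be 0).
Result: proj_W(v) = (237/59, -57/59, -41/59, -123/59).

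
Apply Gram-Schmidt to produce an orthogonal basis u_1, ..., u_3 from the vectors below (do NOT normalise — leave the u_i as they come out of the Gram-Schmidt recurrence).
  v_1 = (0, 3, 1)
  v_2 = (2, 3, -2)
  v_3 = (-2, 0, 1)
Orthogonal basis:
  u_1 = (0, 3, 1)
  u_2 = (2, 9/10, -27/10)
  u_3 = (-108/121, 24/121, -72/121)

Apply the Gram-Schmidt recurrence
  u_1 = v_1
  u_i = v_i − Σ_{j<i} ((v_i · u_j) / (u_j · u_j)) · u_j.

Step by step this gives:
  u_1 = (0, 3, 1)
  u_2 = (2, 9/10, -27/10)
  u_3 = (-108/121, 24/121, -72/121)

Orthogonality check:
  u_2 · u_1 = 0 (should be 0)
  u_3 · u_1 = 0 (should be 0)
  u_3 · u_2 = 0 (should be 0)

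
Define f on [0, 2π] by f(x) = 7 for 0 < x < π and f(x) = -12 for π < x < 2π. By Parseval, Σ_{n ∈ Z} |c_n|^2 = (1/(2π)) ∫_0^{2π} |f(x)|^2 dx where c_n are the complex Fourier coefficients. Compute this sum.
Σ |c_n|^2 = 193/2

Parseval equates the L^2 energy of f (normalised by 1/(2π)) with the ℓ^2 sum of its Fourier coefficients: (1/(2π)) ∫_0^{2π} |f|^2 = Σ |c_n|^2.
Compute the left side: (1/(2π)) [∫_0^π 7^2 dx + ∫_π^{2π} (-12)^2 dx] = (1/(2π)) · (49π + 144π) = (49 + 144)/2 = 193/2.
So Σ_{n ∈ Z} |c_n|^2 = 193/2.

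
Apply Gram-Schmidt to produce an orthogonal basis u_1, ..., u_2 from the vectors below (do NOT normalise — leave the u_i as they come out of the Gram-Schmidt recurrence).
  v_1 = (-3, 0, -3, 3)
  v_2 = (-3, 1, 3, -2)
Orthogonal basis:
  u_1 = (-3, 0, -3, 3)
  u_2 = (-11/3, 1, 7/3, -4/3)

Apply the Gram-Schmidt recurrence
  u_1 = v_1
  u_i = v_i − Σ_{j<i} ((v_i · u_j) / (u_j · u_j)) · u_j.

Step by step this gives:
  u_1 = (-3, 0, -3, 3)
  u_2 = (-11/3, 1, 7/3, -4/3)

Orthogonality check:
  u_2 · u_1 = 0 (should be 0)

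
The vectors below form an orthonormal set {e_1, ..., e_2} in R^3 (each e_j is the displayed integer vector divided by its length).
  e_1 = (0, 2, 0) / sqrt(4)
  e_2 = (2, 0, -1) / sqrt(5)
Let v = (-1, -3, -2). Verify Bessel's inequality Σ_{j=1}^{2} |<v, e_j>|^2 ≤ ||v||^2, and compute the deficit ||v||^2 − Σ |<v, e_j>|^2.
Σ |<v, e_j>|^2 = 9; ||v||^2 = 14; deficit = 5

Write each e_j = u_j / sqrt(<u_j, u_j>) where u_j is the displayed integer vector. Then <v, e_j> = <v, u_j> / sqrt(<u_j, u_j>), so |<v, e_j>|^2 = <v, u_j>^2 / <u_j, u_j>.
Coefficients: <v, e_1> = -6/sqrt(4), <v, e_2> = 0/sqrt(5).
Square and sum: Σ |<v, e_j>|^2 = 9.
Compute ||v||^2 = v·v = 14.
Deficit = 14 − 9 = 5 ≥ 0, confirming Bessel's inequality. (The deficit equals ||v − Σ <v,e_j> e_j||^2, the squared distance from v to span{e_j}.)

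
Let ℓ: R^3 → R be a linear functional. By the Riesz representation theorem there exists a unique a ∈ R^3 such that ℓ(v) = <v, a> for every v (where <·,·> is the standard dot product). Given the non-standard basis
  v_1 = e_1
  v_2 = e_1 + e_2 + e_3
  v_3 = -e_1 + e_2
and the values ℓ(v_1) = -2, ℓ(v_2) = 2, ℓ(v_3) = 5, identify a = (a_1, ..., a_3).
a = (-2, 3, 1)

Write a = (a_1, ..., a_3) in the standard basis. For each basis vector v_i, ℓ(v_i) = <v_i, a> is a linear equation in the a_j's. Collect the n equations into a matrix system V a = ℓ, where row i of V is v_i (expressed in the standard basis). Since V is invertible (lower-triangular with 1s on the diagonal, up to permutation), solve by back-substitution:
  V =
[[1, 0, 0],
 [1, 1, 1],
 [-1, 1, 0]]
  V a = (-2, 2, 5)
Solving gives a = (-2, 3, 1).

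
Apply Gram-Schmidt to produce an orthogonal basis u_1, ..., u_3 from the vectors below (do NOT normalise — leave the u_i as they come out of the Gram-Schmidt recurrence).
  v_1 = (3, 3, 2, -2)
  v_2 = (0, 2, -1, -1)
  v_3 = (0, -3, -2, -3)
Orthogonal basis:
  u_1 = (3, 3, 2, -2)
  u_2 = (-9/13, 17/13, -19/13, -7/13)
  u_3 = (9/10, -71/30, -19/15, -52/15)

Apply the Gram-Schmidt recurrence
  u_1 = v_1
  u_i = v_i − Σ_{j<i} ((v_i · u_j) / (u_j · u_j)) · u_j.

Step by step this gives:
  u_1 = (3, 3, 2, -2)
  u_2 = (-9/13, 17/13, -19/13, -7/13)
  u_3 = (9/10, -71/30, -19/15, -52/15)

Orthogonality check:
  u_2 · u_1 = 0 (should be 0)
  u_3 · u_1 = 0 (should be 0)
  u_3 · u_2 = 0 (should be 0)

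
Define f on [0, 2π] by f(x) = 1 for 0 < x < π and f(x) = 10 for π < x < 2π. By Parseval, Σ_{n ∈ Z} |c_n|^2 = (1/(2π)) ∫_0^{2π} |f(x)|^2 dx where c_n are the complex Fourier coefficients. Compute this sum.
Σ |c_n|^2 = 101/2

Parseval equates the L^2 energy of f (normalised by 1/(2π)) with the ℓ^2 sum of its Fourier coefficients: (1/(2π)) ∫_0^{2π} |f|^2 = Σ |c_n|^2.
Compute the left side: (1/(2π)) [∫_0^π 1^2 dx + ∫_π^{2π} 10^2 dx] = (1/(2π)) · (1π + 100π) = (1 + 100)/2 = 101/2.
So Σ_{n ∈ Z} |c_n|^2 = 101/2.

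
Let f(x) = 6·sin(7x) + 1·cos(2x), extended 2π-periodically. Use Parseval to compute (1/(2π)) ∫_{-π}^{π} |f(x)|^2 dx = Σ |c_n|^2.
Σ |c_n|^2 = 37/2

Expand |f|^2 and use orthogonality of {sin(nx), cos(mx)} on [-π, π]:
  ∫_{-π}^{π} sin(nx)^2 dx = π, ∫ cos(mx)^2 dx = π, and cross terms integrate to 0.
So ∫_{-π}^{π} f(x)^2 dx = 6^2 · π + 1^2 · π = (36 + 1)π.
Divide by 2π: (36 + 1)/2 = 37/2.
By Parseval, this equals Σ |c_n|^2.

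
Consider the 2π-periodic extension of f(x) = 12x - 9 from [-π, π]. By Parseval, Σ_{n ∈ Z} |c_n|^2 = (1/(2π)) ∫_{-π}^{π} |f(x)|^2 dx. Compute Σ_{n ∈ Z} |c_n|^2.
Σ |c_n|^2 = 48π^2 + 81

Expand and integrate term by term over [-π, π]:
  ∫ (12x)^2 dx = 144·(2π^3/3); ∫ 2·12·(-9)·x dx = 0 (odd integrand); ∫ (-9)^2 dx = 81·2π.
So (1/(2π)) ∫_{-π}^{π} (12x - 9)^2 dx = 144π^2/3 + 81 = 48π^2 + 81.
Parseval ⇒ Σ |c_n|^2 = 48π^2 + 81.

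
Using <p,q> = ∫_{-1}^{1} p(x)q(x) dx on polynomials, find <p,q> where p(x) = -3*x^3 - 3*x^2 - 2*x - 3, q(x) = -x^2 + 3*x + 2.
<p,q> = -102/5

Expand the product: p(x)·q(x) = 3*x^5 - 6*x^4 - 13*x^3 - 9*x^2 - 13*x - 6.
∫_{-1}^{1} of each monomial x^k gives [2/(k+1) if k even, 0 if k odd]. Integrating term-by-term (or equivalently evaluating the antiderivative F(x) = x^6/2 - 6*x^5/5 - 13*x^4/4 - 3*x^3 - 13*x^2/2 - 6*x at the endpoints):
  F(1) − F(−1) = -389/20 − (19/20) = -102/5.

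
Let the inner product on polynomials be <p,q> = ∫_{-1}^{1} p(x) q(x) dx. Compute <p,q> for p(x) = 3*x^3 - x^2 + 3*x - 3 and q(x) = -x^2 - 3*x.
<p,q> = -36/5

Expand the product: p(x)·q(x) = -3*x^5 - 8*x^4 - 6*x^2 + 9*x.
∫_{-1}^{1} of each monomial x^k gives [2/(k+1) if k even, 0 if k odd]. Integrating term-by-term (or equivalently evaluating the antiderivative F(x) = -x^6/2 - 8*x^5/5 - 2*x^3 + 9*x^2/2 at the endpoints):
  F(1) − F(−1) = 2/5 − (38/5) = -36/5.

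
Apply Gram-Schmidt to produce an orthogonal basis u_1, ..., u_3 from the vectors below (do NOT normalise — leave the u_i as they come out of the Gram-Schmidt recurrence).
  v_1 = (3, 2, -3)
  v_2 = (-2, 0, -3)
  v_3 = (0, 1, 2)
Orthogonal basis:
  u_1 = (3, 2, -3)
  u_2 = (-53/22, -3/11, -57/22)
  u_3 = (-138/277, 345/277, 92/277)

Apply the Gram-Schmidt recurrence
  u_1 = v_1
  u_i = v_i − Σ_{j<i} ((v_i · u_j) / (u_j · u_j)) · u_j.

Step by step this gives:
  u_1 = (3, 2, -3)
  u_2 = (-53/22, -3/11, -57/22)
  u_3 = (-138/277, 345/277, 92/277)

Orthogonality check:
  u_2 · u_1 = 0 (should be 0)
  u_3 · u_1 = 0 (should be 0)
  u_3 · u_2 = 0 (should be 0)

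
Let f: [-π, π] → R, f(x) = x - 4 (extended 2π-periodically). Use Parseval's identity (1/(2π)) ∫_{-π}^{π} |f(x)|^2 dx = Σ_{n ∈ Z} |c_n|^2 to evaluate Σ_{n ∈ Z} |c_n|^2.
Σ |c_n|^2 = π^2/3 + 16

Expand and integrate term by term over [-π, π]:
  ∫ (x)^2 dx = 1·(2π^3/3); ∫ 2·1·(-4)·x dx = 0 (odd integrand); ∫ (-4)^2 dx = 16·2π.
So (1/(2π)) ∫_{-π}^{π} (x - 4)^2 dx = 1π^2/3 + 16 = π^2/3 + 16.
Parseval ⇒ Σ |c_n|^2 = π^2/3 + 16.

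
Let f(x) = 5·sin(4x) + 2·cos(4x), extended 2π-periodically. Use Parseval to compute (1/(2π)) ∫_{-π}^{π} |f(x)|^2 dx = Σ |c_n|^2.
Σ |c_n|^2 = 29/2

Expand |f|^2 and use orthogonality of {sin(nx), cos(mx)} on [-π, π]:
  ∫_{-π}^{π} sin(nx)^2 dx = π, ∫ cos(mx)^2 dx = π, and cross terms integrate to 0.
So ∫_{-π}^{π} f(x)^2 dx = 5^2 · π + 2^2 · π = (25 + 4)π.
Divide by 2π: (25 + 4)/2 = 29/2.
By Parseval, this equals Σ |c_n|^2.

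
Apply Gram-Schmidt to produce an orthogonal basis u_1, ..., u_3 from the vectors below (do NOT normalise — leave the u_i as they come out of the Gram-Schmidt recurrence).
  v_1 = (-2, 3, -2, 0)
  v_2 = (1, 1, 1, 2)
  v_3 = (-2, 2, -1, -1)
Orthogonal basis:
  u_1 = (-2, 3, -2, 0)
  u_2 = (15/17, 20/17, 15/17, 2)
  u_3 = (-35/118, 16/59, 83/118, -20/59)

Apply the Gram-Schmidt recurrence
  u_1 = v_1
  u_i = v_i − Σ_{j<i} ((v_i · u_j) / (u_j · u_j)) · u_j.

Step by step this gives:
  u_1 = (-2, 3, -2, 0)
  u_2 = (15/17, 20/17, 15/17, 2)
  u_3 = (-35/118, 16/59, 83/118, -20/59)

Orthogonality check:
  u_2 · u_1 = 0 (should be 0)
  u_3 · u_1 = 0 (should be 0)
  u_3 · u_2 = 0 (should be 0)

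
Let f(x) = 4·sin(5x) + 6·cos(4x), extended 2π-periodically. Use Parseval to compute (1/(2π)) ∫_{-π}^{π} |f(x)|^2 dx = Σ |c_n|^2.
Σ |c_n|^2 = 26

Expand |f|^2 and use orthogonality of {sin(nx), cos(mx)} on [-π, π]:
  ∫_{-π}^{π} sin(nx)^2 dx = π, ∫ cos(mx)^2 dx = π, and cross terms integrate to 0.
So ∫_{-π}^{π} f(x)^2 dx = 4^2 · π + 6^2 · π = (16 + 36)π.
Divide by 2π: (16 + 36)/2 = 26.
By Parseval, this equals Σ |c_n|^2.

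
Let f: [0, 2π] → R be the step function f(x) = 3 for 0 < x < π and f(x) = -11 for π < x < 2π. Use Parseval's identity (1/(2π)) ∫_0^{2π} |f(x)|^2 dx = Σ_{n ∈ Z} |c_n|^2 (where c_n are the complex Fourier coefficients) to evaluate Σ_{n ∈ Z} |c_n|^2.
Σ |c_n|^2 = 65

Parseval equates the L^2 energy of f (normalised by 1/(2π)) with the ℓ^2 sum of its Fourier coefficients: (1/(2π)) ∫_0^{2π} |f|^2 = Σ |c_n|^2.
Compute the left side: (1/(2π)) [∫_0^π 3^2 dx + ∫_π^{2π} (-11)^2 dx] = (1/(2π)) · (9π + 121π) = (9 + 121)/2 = 65.
So Σ_{n ∈ Z} |c_n|^2 = 65.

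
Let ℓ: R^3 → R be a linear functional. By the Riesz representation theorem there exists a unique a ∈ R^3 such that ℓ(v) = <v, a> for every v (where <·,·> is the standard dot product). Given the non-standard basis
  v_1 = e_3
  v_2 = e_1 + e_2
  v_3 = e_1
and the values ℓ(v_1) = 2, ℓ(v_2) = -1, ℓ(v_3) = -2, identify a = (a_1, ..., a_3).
a = (-2, 1, 2)

Write a = (a_1, ..., a_3) in the standard basis. For each basis vector v_i, ℓ(v_i) = <v_i, a> is a linear equation in the a_j's. Collect the n equations into a matrix system V a = ℓ, where row i of V is v_i (expressed in the standard basis). Since V is invertible (lower-triangular with 1s on the diagonal, up to permutation), solve by back-substitution:
  V =
[[0, 0, 1],
 [1, 1, 0],
 [1, 0, 0]]
  V a = (2, -1, -2)
Solving gives a = (-2, 1, 2).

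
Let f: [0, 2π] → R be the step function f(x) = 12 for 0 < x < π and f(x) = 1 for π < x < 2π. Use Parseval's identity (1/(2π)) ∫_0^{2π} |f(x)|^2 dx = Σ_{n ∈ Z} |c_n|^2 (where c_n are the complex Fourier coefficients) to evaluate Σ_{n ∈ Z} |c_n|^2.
Σ |c_n|^2 = 145/2

Parseval equates the L^2 energy of f (normalised by 1/(2π)) with the ℓ^2 sum of its Fourier coefficients: (1/(2π)) ∫_0^{2π} |f|^2 = Σ |c_n|^2.
Compute the left side: (1/(2π)) [∫_0^π 12^2 dx + ∫_π^{2π} 1^2 dx] = (1/(2π)) · (144π + 1π) = (144 + 1)/2 = 145/2.
So Σ_{n ∈ Z} |c_n|^2 = 145/2.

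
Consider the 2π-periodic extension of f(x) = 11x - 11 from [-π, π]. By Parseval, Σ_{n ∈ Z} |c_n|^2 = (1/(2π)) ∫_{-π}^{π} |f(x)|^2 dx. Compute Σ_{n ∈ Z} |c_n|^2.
Σ |c_n|^2 = 121π^2/3 + 121

Expand and integrate term by term over [-π, π]:
  ∫ (11x)^2 dx = 121·(2π^3/3); ∫ 2·11·(-11)·x dx = 0 (odd integrand); ∫ (-11)^2 dx = 121·2π.
So (1/(2π)) ∫_{-π}^{π} (11x - 11)^2 dx = 121π^2/3 + 121 = 121π^2/3 + 121.
Parseval ⇒ Σ |c_n|^2 = 121π^2/3 + 121.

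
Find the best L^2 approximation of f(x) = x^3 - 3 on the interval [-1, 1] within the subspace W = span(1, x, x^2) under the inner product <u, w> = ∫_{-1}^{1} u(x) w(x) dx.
g(x) = 3*x/5 - 3

The best approximation g ∈ W is the orthogonal projection of f onto W. Writing g = a_0 + a_1 x + a_2 x^2, the coefficients solve the normal equations G · a = b where
  G_{ij} = <φ_i, φ_j> and b_i = <f, φ_i>, with φ_0 = 1, φ_1 = x, φ_2 = x^2.
G =
  [2, 0, 2/3]
  [0, 2/3, 0]
  [2/3, 0, 2/5],
b = (-6, 2/5, -2).
Solving gives a_0 = -3, a_1 = 3/5, a_2 = 0, so
  g(x) = 3*x/5 - 3.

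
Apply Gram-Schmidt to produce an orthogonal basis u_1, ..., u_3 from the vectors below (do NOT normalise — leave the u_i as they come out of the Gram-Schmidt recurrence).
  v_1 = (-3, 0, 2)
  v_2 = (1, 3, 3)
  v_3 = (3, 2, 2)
Orthogonal basis:
  u_1 = (-3, 0, 2)
  u_2 = (22/13, 3, 33/13)
  u_3 = (6/17, -11/17, 9/17)

Apply the Gram-Schmidt recurrence
  u_1 = v_1
  u_i = v_i − Σ_{j<i} ((v_i · u_j) / (u_j · u_j)) · u_j.

Step by step this gives:
  u_1 = (-3, 0, 2)
  u_2 = (22/13, 3, 33/13)
  u_3 = (6/17, -11/17, 9/17)

Orthogonality check:
  u_2 · u_1 = 0 (should be 0)
  u_3 · u_1 = 0 (should be 0)
  u_3 · u_2 = 0 (should be 0)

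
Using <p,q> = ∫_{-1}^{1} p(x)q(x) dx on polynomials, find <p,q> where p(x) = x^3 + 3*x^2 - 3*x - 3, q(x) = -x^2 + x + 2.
<p,q> = -44/5

Expand the product: p(x)·q(x) = -x^5 - 2*x^4 + 8*x^3 + 6*x^2 - 9*x - 6.
∫_{-1}^{1} of each monomial x^k gives [2/(k+1) if k even, 0 if k odd]. Integrating term-by-term (or equivalently evaluating the antiderivative F(x) = -x^6/6 - 2*x^5/5 + 2*x^4 + 2*x^3 - 9*x^2/2 - 6*x at the endpoints):
  F(1) − F(−1) = -106/15 − (26/15) = -44/5.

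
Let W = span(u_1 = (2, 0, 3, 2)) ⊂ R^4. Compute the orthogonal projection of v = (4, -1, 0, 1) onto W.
proj_W(v) = (20/17, 0, 30/17, 20/17)

Set up U = [u_1 | ... | u_1] ∈ R^(4×1). The projector onto W = col(U) is P = U (U^T U)^(-1) U^T.
Compute U^T U =
  [17],
and U^T v = (10).
Solve U^T U · c = U^T v for the coefficients: c = (10/17). The projection is proj_W(v) = U c.
Check: (v - proj_W(v)) · u_1 = 0  (should be 0).
Result: proj_W(v) = (20/17, 0, 30/17, 20/17).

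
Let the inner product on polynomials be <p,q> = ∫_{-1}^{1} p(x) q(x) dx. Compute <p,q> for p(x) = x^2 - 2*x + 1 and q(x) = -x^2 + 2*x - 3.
<p,q> = -176/15

Expand the product: p(x)·q(x) = -x^4 + 4*x^3 - 8*x^2 + 8*x - 3.
∫_{-1}^{1} of each monomial x^k gives [2/(k+1) if k even, 0 if k odd]. Integrating term-by-term (or equivalently evaluating the antiderivative F(x) = -x^5/5 + x^4 - 8*x^3/3 + 4*x^2 - 3*x at the endpoints):
  F(1) − F(−1) = -13/15 − (163/15) = -176/15.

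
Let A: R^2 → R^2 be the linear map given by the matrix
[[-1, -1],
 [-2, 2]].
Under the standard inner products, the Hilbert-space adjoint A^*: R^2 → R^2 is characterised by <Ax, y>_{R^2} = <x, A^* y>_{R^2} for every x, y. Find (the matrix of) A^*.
A^* = A^T =
[[-1, -2],
 [-1, 2]]

For real matrices with standard dot products, the defining identity <Ax, y> = <x, A^* y> gives (Ax)^T y = x^T (A^*) y, i.e. x^T A^T y = x^T (A^*) y. Since this holds for all x, y, we must have A^* = A^T. Therefore
A^* =
[[-1, -2],
 [-1, 2]].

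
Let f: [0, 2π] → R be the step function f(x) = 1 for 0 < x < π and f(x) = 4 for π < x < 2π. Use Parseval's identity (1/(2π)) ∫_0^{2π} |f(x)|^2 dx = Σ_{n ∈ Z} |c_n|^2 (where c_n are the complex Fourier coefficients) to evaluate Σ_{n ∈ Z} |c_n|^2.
Σ |c_n|^2 = 17/2

Parseval equates the L^2 energy of f (normalised by 1/(2π)) with the ℓ^2 sum of its Fourier coefficients: (1/(2π)) ∫_0^{2π} |f|^2 = Σ |c_n|^2.
Compute the left side: (1/(2π)) [∫_0^π 1^2 dx + ∫_π^{2π} 4^2 dx] = (1/(2π)) · (1π + 16π) = (1 + 16)/2 = 17/2.
So Σ_{n ∈ Z} |c_n|^2 = 17/2.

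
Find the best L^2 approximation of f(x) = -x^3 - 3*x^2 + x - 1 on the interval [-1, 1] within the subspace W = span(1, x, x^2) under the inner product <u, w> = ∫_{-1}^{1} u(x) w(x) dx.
g(x) = -3*x^2 + 2*x/5 - 1

The best approximation g ∈ W is the orthogonal projection of f onto W. Writing g = a_0 + a_1 x + a_2 x^2, the coefficients solve the normal equations G · a = b where
  G_{ij} = <φ_i, φ_j> and b_i = <f, φ_i>, with φ_0 = 1, φ_1 = x, φ_2 = x^2.
G =
  [2, 0, 2/3]
  [0, 2/3, 0]
  [2/3, 0, 2/5],
b = (-4, 4/15, -28/15).
Solving gives a_0 = -1, a_1 = 2/5, a_2 = -3, so
  g(x) = -3*x^2 + 2*x/5 - 1.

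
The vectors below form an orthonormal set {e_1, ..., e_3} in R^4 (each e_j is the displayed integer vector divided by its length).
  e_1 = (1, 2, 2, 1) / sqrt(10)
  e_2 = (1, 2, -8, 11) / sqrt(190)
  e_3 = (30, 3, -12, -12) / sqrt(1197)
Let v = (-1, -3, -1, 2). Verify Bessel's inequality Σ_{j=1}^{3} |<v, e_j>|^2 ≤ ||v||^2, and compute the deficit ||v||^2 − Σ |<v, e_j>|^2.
Σ |<v, e_j>|^2 = 69/7; ||v||^2 = 15; deficit = 36/7

Write each e_j = u_j / sqrt(<u_j, u_j>) where u_j is the displayed integer vector. Then <v, e_j> = <v, u_j> / sqrt(<u_j, u_j>), so |<v, e_j>|^2 = <v, u_j>^2 / <u_j, u_j>.
Coefficients: <v, e_1> = -7/sqrt(10), <v, e_2> = 23/sqrt(190), <v, e_3> = -51/sqrt(1197).
Square and sum: Σ |<v, e_j>|^2 = 69/7.
Compute ||v||^2 = v·v = 15.
Deficit = 15 − 69/7 = 36/7 ≥ 0, confirming Bessel's inequality. (The deficit equals ||v − Σ <v,e_j> e_j||^2, the squared distance from v to span{e_j}.)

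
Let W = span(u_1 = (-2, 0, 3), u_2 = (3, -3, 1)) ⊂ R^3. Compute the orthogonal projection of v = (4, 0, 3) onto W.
proj_W(v) = (233/119, -297/119, 195/119)

Set up U = [u_1 | ... | u_2] ∈ R^(3×2). The projector onto W = col(U) is P = U (U^T U)^(-1) U^T.
Compute U^T U =
  [13, -3]
  [-3, 19],
and U^T v = (1, 15).
Solve U^T U · c = U^T v for the coefficients: c = (32/119, 99/119). The projection is proj_W(v) = U c.
Check: (v - proj_W(v)) · u_1 = 0  (should be 0).
Check: (v - proj_W(v)) · u_2 = 0  (should be 0).
Result: proj_W(v) = (233/119, -297/119, 195/119).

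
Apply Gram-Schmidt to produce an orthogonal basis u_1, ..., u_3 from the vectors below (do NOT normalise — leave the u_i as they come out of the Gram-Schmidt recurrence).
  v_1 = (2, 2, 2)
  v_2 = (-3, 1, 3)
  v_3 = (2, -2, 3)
Orthogonal basis:
  u_1 = (2, 2, 2)
  u_2 = (-10/3, 2/3, 8/3)
  u_3 = (1, -3, 2)

Apply the Gram-Schmidt recurrence
  u_1 = v_1
  u_i = v_i − Σ_{j<i} ((v_i · u_j) / (u_j · u_j)) · u_j.

Step by step this gives:
  u_1 = (2, 2, 2)
  u_2 = (-10/3, 2/3, 8/3)
  u_3 = (1, -3, 2)

Orthogonality check:
  u_2 · u_1 = 0 (should be 0)
  u_3 · u_1 = 0 (should be 0)
  u_3 · u_2 = 0 (should be 0)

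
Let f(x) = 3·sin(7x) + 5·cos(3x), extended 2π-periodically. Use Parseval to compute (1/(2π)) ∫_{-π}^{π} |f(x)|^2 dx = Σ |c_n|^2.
Σ |c_n|^2 = 17

Expand |f|^2 and use orthogonality of {sin(nx), cos(mx)} on [-π, π]:
  ∫_{-π}^{π} sin(nx)^2 dx = π, ∫ cos(mx)^2 dx = π, and cross terms integrate to 0.
So ∫_{-π}^{π} f(x)^2 dx = 3^2 · π + 5^2 · π = (9 + 25)π.
Divide by 2π: (9 + 25)/2 = 17.
By Parseval, this equals Σ |c_n|^2.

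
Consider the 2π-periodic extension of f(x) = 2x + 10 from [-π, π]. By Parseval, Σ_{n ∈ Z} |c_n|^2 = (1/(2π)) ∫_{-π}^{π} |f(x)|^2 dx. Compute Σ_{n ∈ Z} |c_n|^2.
Σ |c_n|^2 = 4π^2/3 + 100

Expand and integrate term by term over [-π, π]:
  ∫ (2x)^2 dx = 4·(2π^3/3); ∫ 2·2·(10)·x dx = 0 (odd integrand); ∫ 10^2 dx = 100·2π.
So (1/(2π)) ∫_{-π}^{π} (2x + 10)^2 dx = 4π^2/3 + 100 = 4π^2/3 + 100.
Parseval ⇒ Σ |c_n|^2 = 4π^2/3 + 100.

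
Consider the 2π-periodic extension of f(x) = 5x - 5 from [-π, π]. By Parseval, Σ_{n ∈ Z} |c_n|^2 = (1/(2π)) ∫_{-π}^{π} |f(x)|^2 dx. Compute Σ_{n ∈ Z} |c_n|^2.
Σ |c_n|^2 = 25π^2/3 + 25

Expand and integrate term by term over [-π, π]:
  ∫ (5x)^2 dx = 25·(2π^3/3); ∫ 2·5·(-5)·x dx = 0 (odd integrand); ∫ (-5)^2 dx = 25·2π.
So (1/(2π)) ∫_{-π}^{π} (5x - 5)^2 dx = 25π^2/3 + 25 = 25π^2/3 + 25.
Parseval ⇒ Σ |c_n|^2 = 25π^2/3 + 25.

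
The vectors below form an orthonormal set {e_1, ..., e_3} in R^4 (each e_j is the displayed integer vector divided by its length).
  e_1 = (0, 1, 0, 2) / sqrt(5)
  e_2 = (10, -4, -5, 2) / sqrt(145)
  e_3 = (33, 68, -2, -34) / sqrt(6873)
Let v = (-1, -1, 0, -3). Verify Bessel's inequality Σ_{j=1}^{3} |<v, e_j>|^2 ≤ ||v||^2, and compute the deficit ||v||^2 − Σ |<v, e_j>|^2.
Σ |<v, e_j>|^2 = 2558/237; ||v||^2 = 11; deficit = 49/237

Write each e_j = u_j / sqrt(<u_j, u_j>) where u_j is the displayed integer vector. Then <v, e_j> = <v, u_j> / sqrt(<u_j, u_j>), so |<v, e_j>|^2 = <v, u_j>^2 / <u_j, u_j>.
Coefficients: <v, e_1> = -7/sqrt(5), <v, e_2> = -12/sqrt(145), <v, e_3> = 1/sqrt(6873).
Square and sum: Σ |<v, e_j>|^2 = 2558/237.
Compute ||v||^2 = v·v = 11.
Deficit = 11 − 2558/237 = 49/237 ≥ 0, confirming Bessel's inequality. (The deficit equals ||v − Σ <v,e_j> e_j||^2, the squared distance from v to span{e_j}.)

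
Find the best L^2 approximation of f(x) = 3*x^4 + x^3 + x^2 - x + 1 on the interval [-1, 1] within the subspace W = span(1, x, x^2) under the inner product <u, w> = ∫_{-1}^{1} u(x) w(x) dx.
g(x) = 25*x^2/7 - 2*x/5 + 26/35

The best approximation g ∈ W is the orthogonal projection of f onto W. Writing g = a_0 + a_1 x + a_2 x^2, the coefficients solve the normal equations G · a = b where
  G_{ij} = <φ_i, φ_j> and b_i = <f, φ_i>, with φ_0 = 1, φ_1 = x, φ_2 = x^2.
G =
  [2, 0, 2/3]
  [0, 2/3, 0]
  [2/3, 0, 2/5],
b = (58/15, -4/15, 202/105).
Solving gives a_0 = 26/35, a_1 = -2/5, a_2 = 25/7, so
  g(x) = 25*x^2/7 - 2*x/5 + 26/35.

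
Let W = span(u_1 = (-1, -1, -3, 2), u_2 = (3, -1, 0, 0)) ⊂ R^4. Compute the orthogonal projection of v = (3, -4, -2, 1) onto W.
proj_W(v) = (523/146, -329/146, -174/73, 116/73)

Set up U = [u_1 | ... | u_2] ∈ R^(4×2). The projector onto W = col(U) is P = U (U^T U)^(-1) U^T.
Compute U^T U =
  [15, -2]
  [-2, 10],
and U^T v = (9, 13).
Solve U^T U · c = U^T v for the coefficients: c = (58/73, 213/146). The projection is proj_W(v) = U c.
Check: (v - proj_W(v)) · u_1 = 0  (should be 0).
Check: (v - proj_W(v)) · u_2 = 0  (should be 0).
Result: proj_W(v) = (523/146, -329/146, -174/73, 116/73).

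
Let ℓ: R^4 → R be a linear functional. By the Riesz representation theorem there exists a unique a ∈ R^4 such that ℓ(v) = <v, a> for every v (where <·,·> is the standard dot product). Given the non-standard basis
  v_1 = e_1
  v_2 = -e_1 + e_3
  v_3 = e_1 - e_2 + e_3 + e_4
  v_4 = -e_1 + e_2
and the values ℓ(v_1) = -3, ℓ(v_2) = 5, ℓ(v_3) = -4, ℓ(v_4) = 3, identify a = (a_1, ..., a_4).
a = (-3, 0, 2, -3)

Write a = (a_1, ..., a_4) in the standard basis. For each basis vector v_i, ℓ(v_i) = <v_i, a> is a linear equation in the a_j's. Collect the n equations into a matrix system V a = ℓ, where row i of V is v_i (expressed in the standard basis). Since V is invertible (lower-triangular with 1s on the diagonal, up to permutation), solve by back-substitution:
  V =
[[1, 0, 0, 0],
 [-1, 0, 1, 0],
 [1, -1, 1, 1],
 [-1, 1, 0, 0]]
  V a = (-3, 5, -4, 3)
Solving gives a = (-3, 0, 2, -3).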